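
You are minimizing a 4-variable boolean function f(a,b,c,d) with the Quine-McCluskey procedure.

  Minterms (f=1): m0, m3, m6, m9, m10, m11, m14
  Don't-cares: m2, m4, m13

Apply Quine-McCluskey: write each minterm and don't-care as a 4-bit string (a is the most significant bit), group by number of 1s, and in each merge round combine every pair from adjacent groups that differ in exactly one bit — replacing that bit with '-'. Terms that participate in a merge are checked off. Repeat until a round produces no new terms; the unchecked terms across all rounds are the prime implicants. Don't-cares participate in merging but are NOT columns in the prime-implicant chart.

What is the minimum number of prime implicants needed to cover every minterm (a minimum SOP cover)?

Round 0: 0000✓ 0010✓ 0011✓ 0100✓ 0110✓ 1001✓ 1010✓ 1011✓ 1101✓ 1110✓
Round 1: -010✓ -011✓ -110✓ 0-00✓ 0-10✓ 00-0✓ 001-✓ 01-0✓ 1-01 1-10✓ 10-1 101-✓
Round 2: --10 -01- 0--0
PIs = {--10, -01-, 0--0, 1-01, 10-1}
Coverage chart:
  m0: 0--0 ←essential
  m3: -01- ←essential
  m6: --10,0--0
  m9: 1-01,10-1
  m10: --10,-01-
  m11: -01-,10-1
  m14: --10 ←essential
Essential: --10, -01-, 0--0
Petrick residual → 1-01
Min cover (4 terms): cd' + b'c + a'd' + ac'd

4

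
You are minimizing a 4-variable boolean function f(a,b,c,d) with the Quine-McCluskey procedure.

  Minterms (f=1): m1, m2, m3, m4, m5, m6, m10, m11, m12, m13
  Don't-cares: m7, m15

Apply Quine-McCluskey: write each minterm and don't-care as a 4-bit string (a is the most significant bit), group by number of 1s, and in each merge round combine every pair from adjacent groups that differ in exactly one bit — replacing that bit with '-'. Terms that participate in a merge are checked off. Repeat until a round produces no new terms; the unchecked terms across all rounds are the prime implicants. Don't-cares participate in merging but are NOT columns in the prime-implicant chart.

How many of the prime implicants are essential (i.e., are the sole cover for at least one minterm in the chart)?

size-2^0 implicants → 0001(✓)  0010(✓)  0011(✓)  0100(✓)  0101(✓)  0110(✓)  0111(✓)  1010(✓)  1011(✓)  1100(✓)  1101(✓)  1111(✓)
size-2^1 implicants → -010(✓)  -011(✓)  -100(✓)  -101(✓)  -111(✓)  0-01(✓)  0-10(✓)  0-11(✓)  00-1(✓)  001-(✓)  01-0(✓)  01-1(✓)  010-(✓)  011-(✓)  1-11(✓)  101-(✓)  11-1(✓)  110-(✓)
size-2^2 implicants → --11  -01-  -1-1  -10-  0--1  0-1-  01--
Unchecked terms (primes): --11, -01-, -1-1, -10-, 0--1, 0-1-, 01--
Minterm coverage:
  m1 ⊆ 0--1 [E]
  m2 ⊆ -01-,0-1-
  m3 ⊆ --11,-01-,0--1,0-1-
  m4 ⊆ -10-,01--
  m5 ⊆ -1-1,-10-,0--1,01--
  m6 ⊆ 0-1-,01--
  m10 ⊆ -01- [E]
  m11 ⊆ --11,-01-
  m12 ⊆ -10- [E]
  m13 ⊆ -1-1,-10-
E = {-01-, -10-, 0--1}

3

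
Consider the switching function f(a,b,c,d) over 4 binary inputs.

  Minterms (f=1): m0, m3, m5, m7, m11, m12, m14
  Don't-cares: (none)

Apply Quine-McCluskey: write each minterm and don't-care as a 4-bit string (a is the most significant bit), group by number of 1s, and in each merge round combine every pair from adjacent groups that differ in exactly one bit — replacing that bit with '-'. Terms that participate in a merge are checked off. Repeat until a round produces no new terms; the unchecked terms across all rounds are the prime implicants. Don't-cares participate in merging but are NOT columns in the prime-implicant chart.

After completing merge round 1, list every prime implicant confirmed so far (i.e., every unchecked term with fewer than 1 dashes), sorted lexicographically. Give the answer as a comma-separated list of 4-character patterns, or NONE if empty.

[col 0] 0000, 0011*, 0101*, 0111*, 1011*, 1100*, 1110*
[col 1] -011, 0-11, 01-1, 11-0
Prime implicants: -011, 0-11, 0000, 01-1, 11-0

0000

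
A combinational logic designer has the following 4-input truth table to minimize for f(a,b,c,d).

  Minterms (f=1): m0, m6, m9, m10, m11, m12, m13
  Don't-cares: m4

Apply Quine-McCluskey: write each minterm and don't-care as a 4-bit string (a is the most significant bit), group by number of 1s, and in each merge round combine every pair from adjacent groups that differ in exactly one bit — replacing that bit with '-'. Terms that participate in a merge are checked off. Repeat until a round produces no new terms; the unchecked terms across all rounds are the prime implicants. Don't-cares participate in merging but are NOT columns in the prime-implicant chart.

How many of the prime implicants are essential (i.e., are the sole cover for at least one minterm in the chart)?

[col 0] 0000*, 0100*, 0110*, 1001*, 1010*, 1011*, 1100*, 1101*
[col 1] -100, 0-00, 01-0, 1-01, 10-1, 101-, 110-
Prime implicants: -100, 0-00, 01-0, 1-01, 10-1, 101-, 110-
PI chart (minterm → PIs covering it):
  0 | 0-00  (sole → essential)
  6 | 01-0  (sole → essential)
  9 | 1-01,10-1
  10 | 101-  (sole → essential)
  11 | 10-1,101-
  12 | -100,110-
  13 | 1-01,110-
Essential prime implicants: 0-00, 01-0, 101-

3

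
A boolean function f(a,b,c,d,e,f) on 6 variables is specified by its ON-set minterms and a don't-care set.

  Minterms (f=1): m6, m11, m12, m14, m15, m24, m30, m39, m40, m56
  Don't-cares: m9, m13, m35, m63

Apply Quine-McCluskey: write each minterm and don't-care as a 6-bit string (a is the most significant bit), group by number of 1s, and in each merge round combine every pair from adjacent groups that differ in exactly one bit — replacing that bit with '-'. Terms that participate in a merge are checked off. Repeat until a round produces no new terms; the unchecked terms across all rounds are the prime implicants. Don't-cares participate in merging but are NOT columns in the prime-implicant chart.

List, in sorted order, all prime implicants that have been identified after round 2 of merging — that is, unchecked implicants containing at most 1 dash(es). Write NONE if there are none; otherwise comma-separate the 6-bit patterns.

-11000, 0-1110, 00-110, 1-1000, 100-11, 111111

size-2^0 implicants → 000110(✓)  001001(✓)  001011(✓)  001100(✓)  001101(✓)  001110(✓)  001111(✓)  011000(✓)  011110(✓)  100011(✓)  100111(✓)  101000(✓)  111000(✓)  111111
size-2^1 implicants → -11000  0-1110  00-110  001-01(✓)  001-11(✓)  0010-1(✓)  0011-0(✓)  0011-1(✓)  00110-(✓)  00111-(✓)  1-1000  100-11
size-2^2 implicants → 001--1  0011--
Unchecked terms (primes): -11000, 0-1110, 00-110, 001--1, 0011--, 1-1000, 100-11, 111111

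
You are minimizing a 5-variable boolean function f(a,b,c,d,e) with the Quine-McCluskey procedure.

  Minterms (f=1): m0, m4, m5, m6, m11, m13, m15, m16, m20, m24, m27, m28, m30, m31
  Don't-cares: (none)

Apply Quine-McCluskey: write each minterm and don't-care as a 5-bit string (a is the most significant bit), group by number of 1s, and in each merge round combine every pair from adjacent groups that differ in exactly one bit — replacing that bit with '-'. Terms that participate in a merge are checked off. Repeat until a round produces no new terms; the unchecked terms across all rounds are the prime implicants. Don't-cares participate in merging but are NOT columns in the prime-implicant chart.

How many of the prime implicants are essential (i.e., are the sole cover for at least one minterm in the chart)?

4

Round 0: 00000✓ 00100✓ 00101✓ 00110✓ 01011✓ 01101✓ 01111✓ 10000✓ 10100✓ 11000✓ 11011✓ 11100✓ 11110✓ 11111✓
Round 1: -0000✓ -0100✓ -1011✓ -1111✓ 0-101 00-00✓ 001-0 0010- 01-11✓ 011-1 1-000✓ 1-100✓ 10-00✓ 11-00✓ 11-11✓ 111-0 1111-
Round 2: -0-00 -1-11 1--00
PIs = {-0-00, -1-11, 0-101, 001-0, 0010-, 011-1, 1--00, 111-0, 1111-}
Coverage chart:
  m0: -0-00 ←essential
  m4: -0-00,001-0,0010-
  m5: 0-101,0010-
  m6: 001-0 ←essential
  m11: -1-11 ←essential
  m13: 0-101,011-1
  m15: -1-11,011-1
  m16: -0-00,1--00
  m20: -0-00,1--00
  m24: 1--00 ←essential
  m27: -1-11 ←essential
  m28: 1--00,111-0
  m30: 111-0,1111-
  m31: -1-11,1111-
Essential: -0-00, -1-11, 001-0, 1--00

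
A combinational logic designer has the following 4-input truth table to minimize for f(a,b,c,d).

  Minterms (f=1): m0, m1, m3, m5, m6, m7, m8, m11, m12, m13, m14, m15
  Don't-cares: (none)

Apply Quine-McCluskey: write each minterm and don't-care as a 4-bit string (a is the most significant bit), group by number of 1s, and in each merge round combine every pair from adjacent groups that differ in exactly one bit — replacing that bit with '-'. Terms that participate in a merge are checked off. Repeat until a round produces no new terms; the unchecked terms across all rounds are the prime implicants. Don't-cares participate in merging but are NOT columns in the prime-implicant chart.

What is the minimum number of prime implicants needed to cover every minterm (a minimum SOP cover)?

size-2^0 implicants → 0000(✓)  0001(✓)  0011(✓)  0101(✓)  0110(✓)  0111(✓)  1000(✓)  1011(✓)  1100(✓)  1101(✓)  1110(✓)  1111(✓)
size-2^1 implicants → -000  -011(✓)  -101(✓)  -110(✓)  -111(✓)  0-01(✓)  0-11(✓)  00-1(✓)  000-  01-1(✓)  011-(✓)  1-00  1-11(✓)  11-0(✓)  11-1(✓)  110-(✓)  111-(✓)
size-2^2 implicants → --11  -1-1  -11-  0--1  11--
Unchecked terms (primes): --11, -000, -1-1, -11-, 0--1, 000-, 1-00, 11--
Minterm coverage:
  m0 ⊆ -000,000-
  m1 ⊆ 0--1,000-
  m3 ⊆ --11,0--1
  m5 ⊆ -1-1,0--1
  m6 ⊆ -11- [E]
  m7 ⊆ --11,-1-1,-11-,0--1
  m8 ⊆ -000,1-00
  m11 ⊆ --11 [E]
  m12 ⊆ 1-00,11--
  m13 ⊆ -1-1,11--
  m14 ⊆ -11-,11--
  m15 ⊆ --11,-1-1,-11-,11--
E = {--11, -11-}
Petrick residual → -000, 0--1, 11--
Cover = cd + b'c'd' + bc + a'd + ab  |cover|=5

5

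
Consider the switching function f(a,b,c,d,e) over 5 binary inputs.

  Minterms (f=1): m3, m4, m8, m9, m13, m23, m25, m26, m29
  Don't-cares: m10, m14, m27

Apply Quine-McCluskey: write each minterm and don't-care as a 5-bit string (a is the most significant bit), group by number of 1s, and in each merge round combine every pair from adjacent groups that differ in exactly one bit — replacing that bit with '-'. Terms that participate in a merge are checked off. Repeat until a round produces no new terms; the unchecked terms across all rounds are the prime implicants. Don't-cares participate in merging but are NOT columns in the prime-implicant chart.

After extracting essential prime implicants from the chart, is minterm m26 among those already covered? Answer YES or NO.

[col 0] 00011, 00100, 01000*, 01001*, 01010*, 01101*, 01110*, 10111, 11001*, 11010*, 11011*, 11101*
[col 1] -1001*, -1010, -1101*, 01-01*, 01-10, 010-0, 0100-, 11-01*, 110-1, 1101-
[col 2] -1-01
Prime implicants: -1-01, -1010, 00011, 00100, 01-10, 010-0, 0100-, 10111, 110-1, 1101-
PI chart (minterm → PIs covering it):
  3 | 00011  (sole → essential)
  4 | 00100  (sole → essential)
  8 | 010-0,0100-
  9 | -1-01,0100-
  13 | -1-01  (sole → essential)
  23 | 10111  (sole → essential)
  25 | -1-01,110-1
  26 | -1010,1101-
  29 | -1-01  (sole → essential)
Essential prime implicants: -1-01, 00011, 00100, 10111

NO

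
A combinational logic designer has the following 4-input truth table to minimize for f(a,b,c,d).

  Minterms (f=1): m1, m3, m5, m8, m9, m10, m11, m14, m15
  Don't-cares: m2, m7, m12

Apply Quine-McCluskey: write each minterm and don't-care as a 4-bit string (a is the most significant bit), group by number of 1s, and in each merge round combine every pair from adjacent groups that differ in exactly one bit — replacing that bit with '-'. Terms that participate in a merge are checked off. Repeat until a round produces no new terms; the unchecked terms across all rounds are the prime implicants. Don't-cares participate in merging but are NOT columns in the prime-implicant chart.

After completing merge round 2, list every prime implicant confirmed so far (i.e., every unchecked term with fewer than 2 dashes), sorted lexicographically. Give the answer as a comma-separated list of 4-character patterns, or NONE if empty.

NONE

Round 0: 0001✓ 0010✓ 0011✓ 0101✓ 0111✓ 1000✓ 1001✓ 1010✓ 1011✓ 1100✓ 1110✓ 1111✓
Round 1: -001✓ -010✓ -011✓ -111✓ 0-01✓ 0-11✓ 00-1✓ 001-✓ 01-1✓ 1-00✓ 1-10✓ 1-11✓ 10-0✓ 10-1✓ 100-✓ 101-✓ 11-0✓ 111-✓
Round 2: --11 -0-1 -01- 0--1 1--0 1-1- 10--
PIs = {--11, -0-1, -01-, 0--1, 1--0, 1-1-, 10--}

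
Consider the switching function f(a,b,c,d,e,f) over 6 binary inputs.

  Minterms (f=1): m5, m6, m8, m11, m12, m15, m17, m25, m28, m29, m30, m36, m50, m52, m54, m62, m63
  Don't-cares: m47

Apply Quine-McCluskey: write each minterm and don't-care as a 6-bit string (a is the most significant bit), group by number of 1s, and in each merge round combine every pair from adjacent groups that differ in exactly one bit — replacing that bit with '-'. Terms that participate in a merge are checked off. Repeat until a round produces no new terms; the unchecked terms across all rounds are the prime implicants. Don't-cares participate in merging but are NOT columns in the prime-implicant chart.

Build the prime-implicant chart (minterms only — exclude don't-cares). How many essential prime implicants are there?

Round 0: 000101 000110 001000✓ 001011✓ 001100✓ 001111✓ 010001✓ 011001✓ 011100✓ 011101✓ 011110✓ 100100✓ 101111✓ 110010✓ 110100✓ 110110✓ 111110✓ 111111✓
Round 1: -01111 -11110 0-1100 001-00 001-11 01-001 011-01 0111-0 01110- 1-0100 1-1111 11-110 110-10 1101-0 11111-
PIs = {-01111, -11110, 0-1100, 000101, 000110, 001-00, 001-11, 01-001, 011-01, 0111-0, 01110-, 1-0100, 1-1111, 11-110, 110-10, 1101-0, 11111-}
Coverage chart:
  m5: 000101 ←essential
  m6: 000110 ←essential
  m8: 001-00 ←essential
  m11: 001-11 ←essential
  m12: 0-1100,001-00
  m15: -01111,001-11
  m17: 01-001 ←essential
  m25: 01-001,011-01
  m28: 0-1100,0111-0,01110-
  m29: 011-01,01110-
  m30: -11110,0111-0
  m36: 1-0100 ←essential
  m50: 110-10 ←essential
  m52: 1-0100,1101-0
  m54: 11-110,110-10,1101-0
  m62: -11110,11-110,11111-
  m63: 1-1111,11111-
Essential: 000101, 000110, 001-00, 001-11, 01-001, 1-0100, 110-10

7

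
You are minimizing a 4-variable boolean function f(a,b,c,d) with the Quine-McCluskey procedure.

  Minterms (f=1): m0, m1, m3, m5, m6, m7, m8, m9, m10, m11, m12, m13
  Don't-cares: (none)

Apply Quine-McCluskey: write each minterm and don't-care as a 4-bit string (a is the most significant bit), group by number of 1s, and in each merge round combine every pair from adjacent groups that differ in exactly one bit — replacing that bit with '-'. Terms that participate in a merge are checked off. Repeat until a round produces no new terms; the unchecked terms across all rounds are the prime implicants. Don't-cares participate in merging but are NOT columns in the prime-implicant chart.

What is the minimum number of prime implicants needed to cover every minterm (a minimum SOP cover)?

size-2^0 implicants → 0000(✓)  0001(✓)  0011(✓)  0101(✓)  0110(✓)  0111(✓)  1000(✓)  1001(✓)  1010(✓)  1011(✓)  1100(✓)  1101(✓)
size-2^1 implicants → -000(✓)  -001(✓)  -011(✓)  -101(✓)  0-01(✓)  0-11(✓)  00-1(✓)  000-(✓)  01-1(✓)  011-  1-00(✓)  1-01(✓)  10-0(✓)  10-1(✓)  100-(✓)  101-(✓)  110-(✓)
size-2^2 implicants → --01  -0-1  -00-  0--1  1-0-  10--
Unchecked terms (primes): --01, -0-1, -00-, 0--1, 011-, 1-0-, 10--
Minterm coverage:
  m0 ⊆ -00- [E]
  m1 ⊆ --01,-0-1,-00-,0--1
  m3 ⊆ -0-1,0--1
  m5 ⊆ --01,0--1
  m6 ⊆ 011- [E]
  m7 ⊆ 0--1,011-
  m8 ⊆ -00-,1-0-,10--
  m9 ⊆ --01,-0-1,-00-,1-0-,10--
  m10 ⊆ 10-- [E]
  m11 ⊆ -0-1,10--
  m12 ⊆ 1-0- [E]
  m13 ⊆ --01,1-0-
E = {-00-, 011-, 1-0-, 10--}
Petrick residual → 0--1
Cover = b'c' + a'd + a'bc + ac' + ab'  |cover|=5

5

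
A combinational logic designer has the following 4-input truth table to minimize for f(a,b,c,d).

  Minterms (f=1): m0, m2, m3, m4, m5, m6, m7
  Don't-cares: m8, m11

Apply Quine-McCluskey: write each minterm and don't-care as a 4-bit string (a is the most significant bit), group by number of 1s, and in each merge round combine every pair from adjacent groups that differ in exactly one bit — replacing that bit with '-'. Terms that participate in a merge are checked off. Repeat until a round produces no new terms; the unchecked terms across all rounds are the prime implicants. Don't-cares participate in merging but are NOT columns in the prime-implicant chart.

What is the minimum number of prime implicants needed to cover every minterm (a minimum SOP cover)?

size-2^0 implicants → 0000(✓)  0010(✓)  0011(✓)  0100(✓)  0101(✓)  0110(✓)  0111(✓)  1000(✓)  1011(✓)
size-2^1 implicants → -000  -011  0-00(✓)  0-10(✓)  0-11(✓)  00-0(✓)  001-(✓)  01-0(✓)  01-1(✓)  010-(✓)  011-(✓)
size-2^2 implicants → 0--0  0-1-  01--
Unchecked terms (primes): -000, -011, 0--0, 0-1-, 01--
Minterm coverage:
  m0 ⊆ -000,0--0
  m2 ⊆ 0--0,0-1-
  m3 ⊆ -011,0-1-
  m4 ⊆ 0--0,01--
  m5 ⊆ 01-- [E]
  m6 ⊆ 0--0,0-1-,01--
  m7 ⊆ 0-1-,01--
E = {01--}
Petrick residual → -000, 0-1-
Cover = b'c'd' + a'c + a'b  |cover|=3

3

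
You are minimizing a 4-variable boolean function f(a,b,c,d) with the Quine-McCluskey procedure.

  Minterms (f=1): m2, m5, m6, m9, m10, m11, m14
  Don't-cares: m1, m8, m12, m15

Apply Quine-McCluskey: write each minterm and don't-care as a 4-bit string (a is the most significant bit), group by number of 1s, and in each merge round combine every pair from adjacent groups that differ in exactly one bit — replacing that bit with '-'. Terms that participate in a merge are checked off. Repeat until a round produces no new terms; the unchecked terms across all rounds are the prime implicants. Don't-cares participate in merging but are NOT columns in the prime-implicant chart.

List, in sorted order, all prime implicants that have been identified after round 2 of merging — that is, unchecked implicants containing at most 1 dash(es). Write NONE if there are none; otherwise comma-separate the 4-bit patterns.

-001, 0-01

size-2^0 implicants → 0001(✓)  0010(✓)  0101(✓)  0110(✓)  1000(✓)  1001(✓)  1010(✓)  1011(✓)  1100(✓)  1110(✓)  1111(✓)
size-2^1 implicants → -001  -010(✓)  -110(✓)  0-01  0-10(✓)  1-00(✓)  1-10(✓)  1-11(✓)  10-0(✓)  10-1(✓)  100-(✓)  101-(✓)  11-0(✓)  111-(✓)
size-2^2 implicants → --10  1--0  1-1-  10--
Unchecked terms (primes): --10, -001, 0-01, 1--0, 1-1-, 10--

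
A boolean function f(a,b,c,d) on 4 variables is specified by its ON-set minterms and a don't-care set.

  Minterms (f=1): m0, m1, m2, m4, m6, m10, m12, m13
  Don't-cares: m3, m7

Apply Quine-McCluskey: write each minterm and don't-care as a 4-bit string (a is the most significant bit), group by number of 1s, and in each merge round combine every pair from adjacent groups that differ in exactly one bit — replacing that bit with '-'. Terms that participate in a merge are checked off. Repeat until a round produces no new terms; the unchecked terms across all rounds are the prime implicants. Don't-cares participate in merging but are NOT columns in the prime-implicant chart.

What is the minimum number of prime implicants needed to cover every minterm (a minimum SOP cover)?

Round 0: 0000✓ 0001✓ 0010✓ 0011✓ 0100✓ 0110✓ 0111✓ 1010✓ 1100✓ 1101✓
Round 1: -010 -100 0-00✓ 0-10✓ 0-11✓ 00-0✓ 00-1✓ 000-✓ 001-✓ 01-0✓ 011-✓ 110-
Round 2: 0--0 0-1- 00--
PIs = {-010, -100, 0--0, 0-1-, 00--, 110-}
Coverage chart:
  m0: 0--0,00--
  m1: 00-- ←essential
  m2: -010,0--0,0-1-,00--
  m4: -100,0--0
  m6: 0--0,0-1-
  m10: -010 ←essential
  m12: -100,110-
  m13: 110- ←essential
Essential: -010, 00--, 110-
Petrick residual → 0--0
Min cover (4 terms): b'cd' + a'd' + a'b' + abc'

4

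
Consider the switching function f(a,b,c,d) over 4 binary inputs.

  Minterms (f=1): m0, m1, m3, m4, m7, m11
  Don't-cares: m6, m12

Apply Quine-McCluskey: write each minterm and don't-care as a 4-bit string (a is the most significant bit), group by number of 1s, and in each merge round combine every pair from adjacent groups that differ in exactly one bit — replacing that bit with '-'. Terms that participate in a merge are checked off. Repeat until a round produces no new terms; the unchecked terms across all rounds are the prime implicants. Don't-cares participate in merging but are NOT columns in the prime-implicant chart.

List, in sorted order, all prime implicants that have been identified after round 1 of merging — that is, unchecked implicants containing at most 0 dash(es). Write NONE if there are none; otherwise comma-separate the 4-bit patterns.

NONE

size-2^0 implicants → 0000(✓)  0001(✓)  0011(✓)  0100(✓)  0110(✓)  0111(✓)  1011(✓)  1100(✓)
size-2^1 implicants → -011  -100  0-00  0-11  00-1  000-  01-0  011-
Unchecked terms (primes): -011, -100, 0-00, 0-11, 00-1, 000-, 01-0, 011-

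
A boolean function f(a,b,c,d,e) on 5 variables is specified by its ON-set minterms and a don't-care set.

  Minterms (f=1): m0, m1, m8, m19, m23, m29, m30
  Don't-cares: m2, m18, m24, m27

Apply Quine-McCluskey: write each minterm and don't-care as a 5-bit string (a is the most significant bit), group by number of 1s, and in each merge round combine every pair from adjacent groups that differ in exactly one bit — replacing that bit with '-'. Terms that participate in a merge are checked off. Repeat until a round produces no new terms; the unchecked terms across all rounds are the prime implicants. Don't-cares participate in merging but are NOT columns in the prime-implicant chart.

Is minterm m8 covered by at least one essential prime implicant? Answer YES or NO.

NO

Round 0: 00000✓ 00001✓ 00010✓ 01000✓ 10010✓ 10011✓ 10111✓ 11000✓ 11011✓ 11101 11110
Round 1: -0010 -1000 0-000 000-0 0000- 1-011 10-11 1001-
PIs = {-0010, -1000, 0-000, 000-0, 0000-, 1-011, 10-11, 1001-, 11101, 11110}
Coverage chart:
  m0: 0-000,000-0,0000-
  m1: 0000- ←essential
  m8: -1000,0-000
  m19: 1-011,10-11,1001-
  m23: 10-11 ←essential
  m29: 11101 ←essential
  m30: 11110 ←essential
Essential: 0000-, 10-11, 11101, 11110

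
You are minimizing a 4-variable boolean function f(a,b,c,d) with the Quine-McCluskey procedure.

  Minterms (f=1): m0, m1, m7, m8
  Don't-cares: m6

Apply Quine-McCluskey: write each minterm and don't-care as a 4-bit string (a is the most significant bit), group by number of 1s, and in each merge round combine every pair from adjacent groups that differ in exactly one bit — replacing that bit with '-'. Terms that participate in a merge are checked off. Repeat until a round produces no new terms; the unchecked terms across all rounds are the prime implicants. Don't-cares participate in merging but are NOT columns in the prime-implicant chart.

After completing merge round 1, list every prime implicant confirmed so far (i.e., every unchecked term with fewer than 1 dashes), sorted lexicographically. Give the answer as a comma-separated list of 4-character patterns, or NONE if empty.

NONE

Round 0: 0000✓ 0001✓ 0110✓ 0111✓ 1000✓
Round 1: -000 000- 011-
PIs = {-000, 000-, 011-}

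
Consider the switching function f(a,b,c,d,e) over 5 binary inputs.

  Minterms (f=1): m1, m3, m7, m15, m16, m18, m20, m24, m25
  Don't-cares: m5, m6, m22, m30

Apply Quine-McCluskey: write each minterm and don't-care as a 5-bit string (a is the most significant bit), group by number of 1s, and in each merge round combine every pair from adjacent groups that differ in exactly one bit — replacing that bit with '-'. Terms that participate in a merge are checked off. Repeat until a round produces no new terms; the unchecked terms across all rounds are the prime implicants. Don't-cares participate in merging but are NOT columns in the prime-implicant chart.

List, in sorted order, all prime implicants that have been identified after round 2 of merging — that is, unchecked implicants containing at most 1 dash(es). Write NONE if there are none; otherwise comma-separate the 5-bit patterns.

-0110, 0-111, 0011-, 1-000, 1-110, 1100-

size-2^0 implicants → 00001(✓)  00011(✓)  00101(✓)  00110(✓)  00111(✓)  01111(✓)  10000(✓)  10010(✓)  10100(✓)  10110(✓)  11000(✓)  11001(✓)  11110(✓)
size-2^1 implicants → -0110  0-111  00-01(✓)  00-11(✓)  000-1(✓)  001-1(✓)  0011-  1-000  1-110  10-00(✓)  10-10(✓)  100-0(✓)  101-0(✓)  1100-
size-2^2 implicants → 00--1  10--0
Unchecked terms (primes): -0110, 0-111, 00--1, 0011-, 1-000, 1-110, 10--0, 1100-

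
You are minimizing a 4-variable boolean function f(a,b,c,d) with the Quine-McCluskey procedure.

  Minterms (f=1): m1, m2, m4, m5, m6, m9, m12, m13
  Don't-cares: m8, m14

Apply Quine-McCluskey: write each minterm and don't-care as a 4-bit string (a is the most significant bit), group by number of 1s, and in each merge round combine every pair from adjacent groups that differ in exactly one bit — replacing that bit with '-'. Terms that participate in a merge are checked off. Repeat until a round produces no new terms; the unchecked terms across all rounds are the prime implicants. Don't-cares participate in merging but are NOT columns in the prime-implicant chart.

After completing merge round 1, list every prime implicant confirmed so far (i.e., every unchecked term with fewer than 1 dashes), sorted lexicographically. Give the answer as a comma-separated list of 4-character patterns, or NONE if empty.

Round 0: 0001✓ 0010✓ 0100✓ 0101✓ 0110✓ 1000✓ 1001✓ 1100✓ 1101✓ 1110✓
Round 1: -001✓ -100✓ -101✓ -110✓ 0-01✓ 0-10 01-0✓ 010-✓ 1-00✓ 1-01✓ 100-✓ 11-0✓ 110-✓
Round 2: --01 -1-0 -10- 1-0-
PIs = {--01, -1-0, -10-, 0-10, 1-0-}

NONE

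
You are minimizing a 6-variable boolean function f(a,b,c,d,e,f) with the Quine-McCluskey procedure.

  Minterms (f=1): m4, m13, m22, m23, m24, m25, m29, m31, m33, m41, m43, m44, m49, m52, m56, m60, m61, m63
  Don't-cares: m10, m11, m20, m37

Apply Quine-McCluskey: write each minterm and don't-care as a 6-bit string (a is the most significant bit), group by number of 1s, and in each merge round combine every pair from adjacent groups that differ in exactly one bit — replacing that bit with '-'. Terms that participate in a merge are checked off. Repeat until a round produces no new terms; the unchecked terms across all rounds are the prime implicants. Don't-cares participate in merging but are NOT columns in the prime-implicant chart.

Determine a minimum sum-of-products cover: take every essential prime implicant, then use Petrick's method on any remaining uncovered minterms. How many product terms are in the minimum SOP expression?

size-2^0 implicants → 000100(✓)  001010(✓)  001011(✓)  001101(✓)  010100(✓)  010110(✓)  010111(✓)  011000(✓)  011001(✓)  011101(✓)  011111(✓)  100001(✓)  100101(✓)  101001(✓)  101011(✓)  101100(✓)  110001(✓)  110100(✓)  111000(✓)  111100(✓)  111101(✓)  111111(✓)
size-2^1 implicants → -01011  -10100  -11000  -11101(✓)  -11111(✓)  0-0100  0-1101  00101-  01-111  0101-0  01011-  011-01  01100-  0111-1(✓)  1-0001  1-1100  10-001  100-01  1010-1  11-100  111-00  1111-1(✓)  11110-
size-2^2 implicants → -111-1
Unchecked terms (primes): -01011, -10100, -11000, -111-1, 0-0100, 0-1101, 00101-, 01-111, 0101-0, 01011-, 011-01, 01100-, 1-0001, 1-1100, 10-001, 100-01, 1010-1, 11-100, 111-00, 11110-
Minterm coverage:
  m4 ⊆ 0-0100 [E]
  m13 ⊆ 0-1101 [E]
  m22 ⊆ 0101-0,01011-
  m23 ⊆ 01-111,01011-
  m24 ⊆ -11000,01100-
  m25 ⊆ 011-01,01100-
  m29 ⊆ -111-1,0-1101,011-01
  m31 ⊆ -111-1,01-111
  m33 ⊆ 1-0001,10-001,100-01
  m41 ⊆ 10-001,1010-1
  m43 ⊆ -01011,1010-1
  m44 ⊆ 1-1100 [E]
  m49 ⊆ 1-0001 [E]
  m52 ⊆ -10100,11-100
  m56 ⊆ -11000,111-00
  m60 ⊆ 1-1100,11-100,111-00,11110-
  m61 ⊆ -111-1,11110-
  m63 ⊆ -111-1 [E]
E = {-111-1, 0-0100, 0-1101, 1-0001, 1-1100}
Petrick residual → -10100, -11000, 01011-, 011-01, 1010-1
Cover = bc'de'f' + bcd'e'f' + bcdf + a'c'de'f' + a'cde'f + a'bc'de + a'bce'f + ac'd'e'f + acde'f' + ab'cd'f  |cover|=10

10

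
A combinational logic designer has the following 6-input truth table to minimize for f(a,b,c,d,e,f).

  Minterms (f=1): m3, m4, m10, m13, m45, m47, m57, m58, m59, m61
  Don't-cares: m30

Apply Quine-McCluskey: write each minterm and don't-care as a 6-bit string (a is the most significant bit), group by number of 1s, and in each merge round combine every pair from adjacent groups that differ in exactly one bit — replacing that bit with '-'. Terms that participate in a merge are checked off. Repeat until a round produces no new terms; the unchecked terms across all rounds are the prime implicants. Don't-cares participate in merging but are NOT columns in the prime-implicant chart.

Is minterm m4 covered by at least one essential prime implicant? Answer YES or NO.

YES

[col 0] 000011, 000100, 001010, 001101*, 011110, 101101*, 101111*, 111001*, 111010*, 111011*, 111101*
[col 1] -01101, 1-1101, 1011-1, 111-01, 1110-1, 11101-
Prime implicants: -01101, 000011, 000100, 001010, 011110, 1-1101, 1011-1, 111-01, 1110-1, 11101-
PI chart (minterm → PIs covering it):
  3 | 000011  (sole → essential)
  4 | 000100  (sole → essential)
  10 | 001010  (sole → essential)
  13 | -01101  (sole → essential)
  45 | -01101,1-1101,1011-1
  47 | 1011-1  (sole → essential)
  57 | 111-01,1110-1
  58 | 11101-  (sole → essential)
  59 | 1110-1,11101-
  61 | 1-1101,111-01
Essential prime implicants: -01101, 000011, 000100, 001010, 1011-1, 11101-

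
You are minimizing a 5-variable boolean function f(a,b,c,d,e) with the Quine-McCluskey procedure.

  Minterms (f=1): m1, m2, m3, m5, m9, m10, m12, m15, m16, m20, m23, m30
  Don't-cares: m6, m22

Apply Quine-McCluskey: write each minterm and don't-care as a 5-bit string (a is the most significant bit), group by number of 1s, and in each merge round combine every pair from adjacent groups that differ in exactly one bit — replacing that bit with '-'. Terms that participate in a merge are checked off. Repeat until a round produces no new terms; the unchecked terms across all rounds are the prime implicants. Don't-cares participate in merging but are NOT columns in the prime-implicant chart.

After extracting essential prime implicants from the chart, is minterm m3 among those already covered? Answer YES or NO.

Round 0: 00001✓ 00010✓ 00011✓ 00101✓ 00110✓ 01001✓ 01010✓ 01100 01111 10000✓ 10100✓ 10110✓ 10111✓ 11110✓
Round 1: -0110 0-001 0-010 00-01 00-10 000-1 0001- 1-110 10-00 101-0 1011-
PIs = {-0110, 0-001, 0-010, 00-01, 00-10, 000-1, 0001-, 01100, 01111, 1-110, 10-00, 101-0, 1011-}
Coverage chart:
  m1: 0-001,00-01,000-1
  m2: 0-010,00-10,0001-
  m3: 000-1,0001-
  m5: 00-01 ←essential
  m9: 0-001 ←essential
  m10: 0-010 ←essential
  m12: 01100 ←essential
  m15: 01111 ←essential
  m16: 10-00 ←essential
  m20: 10-00,101-0
  m23: 1011- ←essential
  m30: 1-110 ←essential
Essential: 0-001, 0-010, 00-01, 01100, 01111, 1-110, 10-00, 1011-

NO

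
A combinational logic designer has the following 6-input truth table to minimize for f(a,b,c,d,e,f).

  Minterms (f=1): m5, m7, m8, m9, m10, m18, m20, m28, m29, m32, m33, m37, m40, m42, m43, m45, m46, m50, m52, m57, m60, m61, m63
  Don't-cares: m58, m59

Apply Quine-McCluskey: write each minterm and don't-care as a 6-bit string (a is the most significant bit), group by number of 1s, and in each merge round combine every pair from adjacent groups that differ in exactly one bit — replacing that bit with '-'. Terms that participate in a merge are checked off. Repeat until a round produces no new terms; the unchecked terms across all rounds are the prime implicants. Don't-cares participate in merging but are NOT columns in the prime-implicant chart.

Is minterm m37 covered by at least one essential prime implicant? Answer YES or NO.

Round 0: 000101✓ 000111✓ 001000✓ 001001✓ 001010✓ 010010✓ 010100✓ 011100✓ 011101✓ 100000✓ 100001✓ 100101✓ 101000✓ 101010✓ 101011✓ 101101✓ 101110✓ 110010✓ 110100✓ 111001✓ 111010✓ 111011✓ 111100✓ 111101✓ 111111✓
Round 1: -00101 -01000✓ -01010✓ -10010 -10100✓ -11100✓ -11101✓ 0001-1 0010-0✓ 00100- 01-100✓ 01110-✓ 1-1010✓ 1-1011✓ 1-1101 10-000 10-101 100-01 10000- 101-10 1010-0✓ 10101-✓ 11-010 11-100✓ 111-01✓ 111-11✓ 1110-1✓ 11101-✓ 1111-1✓ 11110-✓
Round 2: -010-0 -1-100 -1110- 1-101- 111--1
PIs = {-00101, -010-0, -1-100, -10010, -1110-, 0001-1, 00100-, 1-101-, 1-1101, 10-000, 10-101, 100-01, 10000-, 101-10, 11-010, 111--1}
Coverage chart:
  m5: -00101,0001-1
  m7: 0001-1 ←essential
  m8: -010-0,00100-
  m9: 00100- ←essential
  m10: -010-0 ←essential
  m18: -10010 ←essential
  m20: -1-100 ←essential
  m28: -1-100,-1110-
  m29: -1110- ←essential
  m32: 10-000,10000-
  m33: 100-01,10000-
  m37: -00101,10-101,100-01
  m40: -010-0,10-000
  m42: -010-0,1-101-,101-10
  m43: 1-101- ←essential
  m45: 1-1101,10-101
  m46: 101-10 ←essential
  m50: -10010,11-010
  m52: -1-100 ←essential
  m57: 111--1 ←essential
  m60: -1-100,-1110-
  m61: -1110-,1-1101,111--1
  m63: 111--1 ←essential
Essential: -010-0, -1-100, -10010, -1110-, 0001-1, 00100-, 1-101-, 101-10, 111--1

NO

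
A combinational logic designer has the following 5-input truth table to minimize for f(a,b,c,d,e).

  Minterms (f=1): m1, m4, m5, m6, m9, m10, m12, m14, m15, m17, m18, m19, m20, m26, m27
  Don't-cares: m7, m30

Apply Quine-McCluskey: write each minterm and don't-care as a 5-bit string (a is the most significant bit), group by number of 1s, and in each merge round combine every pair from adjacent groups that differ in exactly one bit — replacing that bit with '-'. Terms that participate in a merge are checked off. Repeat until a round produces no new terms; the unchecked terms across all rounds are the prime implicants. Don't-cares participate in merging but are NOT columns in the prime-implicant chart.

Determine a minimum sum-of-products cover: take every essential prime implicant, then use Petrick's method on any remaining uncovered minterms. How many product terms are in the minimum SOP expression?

[col 0] 00001*, 00100*, 00101*, 00110*, 00111*, 01001*, 01010*, 01100*, 01110*, 01111*, 10001*, 10010*, 10011*, 10100*, 11010*, 11011*, 11110*
[col 1] -0001, -0100, -1010*, -1110*, 0-001, 0-100*, 0-110*, 0-111*, 00-01, 001-0*, 001-1*, 0010-*, 0011-*, 01-10*, 011-0*, 0111-*, 1-010*, 1-011*, 100-1, 1001-*, 11-10*, 1101-*
[col 2] -1-10, 0-1-0, 0-11-, 001--, 1-01-
Prime implicants: -0001, -0100, -1-10, 0-001, 0-1-0, 0-11-, 00-01, 001--, 1-01-, 100-1
PI chart (minterm → PIs covering it):
  1 | -0001,0-001,00-01
  4 | -0100,0-1-0,001--
  5 | 00-01,001--
  6 | 0-1-0,0-11-,001--
  9 | 0-001  (sole → essential)
  10 | -1-10  (sole → essential)
  12 | 0-1-0  (sole → essential)
  14 | -1-10,0-1-0,0-11-
  15 | 0-11-  (sole → essential)
  17 | -0001,100-1
  18 | 1-01-  (sole → essential)
  19 | 1-01-,100-1
  20 | -0100  (sole → essential)
  26 | -1-10,1-01-
  27 | 1-01-  (sole → essential)
Essential prime implicants: -0100, -1-10, 0-001, 0-1-0, 0-11-, 1-01-
Petrick residual → -0001, 00-01
Minimum SOP uses 8 PIs: b'c'd'e + b'cd'e' + bde' + a'c'd'e + a'ce' + a'cd + a'b'd'e + ac'd

8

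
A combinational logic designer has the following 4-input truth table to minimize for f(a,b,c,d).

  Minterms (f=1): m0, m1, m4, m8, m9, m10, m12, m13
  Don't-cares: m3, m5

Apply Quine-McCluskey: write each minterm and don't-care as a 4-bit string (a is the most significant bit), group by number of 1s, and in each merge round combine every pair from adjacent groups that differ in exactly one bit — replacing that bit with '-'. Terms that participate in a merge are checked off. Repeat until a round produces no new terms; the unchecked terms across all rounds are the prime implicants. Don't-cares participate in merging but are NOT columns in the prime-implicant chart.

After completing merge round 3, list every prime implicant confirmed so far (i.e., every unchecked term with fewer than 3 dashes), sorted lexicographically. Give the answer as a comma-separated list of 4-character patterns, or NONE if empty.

size-2^0 implicants → 0000(✓)  0001(✓)  0011(✓)  0100(✓)  0101(✓)  1000(✓)  1001(✓)  1010(✓)  1100(✓)  1101(✓)
size-2^1 implicants → -000(✓)  -001(✓)  -100(✓)  -101(✓)  0-00(✓)  0-01(✓)  00-1  000-(✓)  010-(✓)  1-00(✓)  1-01(✓)  10-0  100-(✓)  110-(✓)
size-2^2 implicants → --00(✓)  --01(✓)  -00-(✓)  -10-(✓)  0-0-(✓)  1-0-(✓)
size-2^3 implicants → --0-
Unchecked terms (primes): --0-, 00-1, 10-0

00-1, 10-0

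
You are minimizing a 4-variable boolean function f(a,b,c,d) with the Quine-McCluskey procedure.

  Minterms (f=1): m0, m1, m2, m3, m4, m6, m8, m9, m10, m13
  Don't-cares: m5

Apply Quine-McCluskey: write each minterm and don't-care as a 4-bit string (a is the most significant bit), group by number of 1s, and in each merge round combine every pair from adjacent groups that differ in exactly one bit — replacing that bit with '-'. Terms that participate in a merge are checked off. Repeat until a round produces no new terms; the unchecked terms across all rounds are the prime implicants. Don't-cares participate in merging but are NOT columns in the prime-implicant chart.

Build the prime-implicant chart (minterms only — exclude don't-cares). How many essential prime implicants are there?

size-2^0 implicants → 0000(✓)  0001(✓)  0010(✓)  0011(✓)  0100(✓)  0101(✓)  0110(✓)  1000(✓)  1001(✓)  1010(✓)  1101(✓)
size-2^1 implicants → -000(✓)  -001(✓)  -010(✓)  -101(✓)  0-00(✓)  0-01(✓)  0-10(✓)  00-0(✓)  00-1(✓)  000-(✓)  001-(✓)  01-0(✓)  010-(✓)  1-01(✓)  10-0(✓)  100-(✓)
size-2^2 implicants → --01  -0-0  -00-  0--0  0-0-  00--
Unchecked terms (primes): --01, -0-0, -00-, 0--0, 0-0-, 00--
Minterm coverage:
  m0 ⊆ -0-0,-00-,0--0,0-0-,00--
  m1 ⊆ --01,-00-,0-0-,00--
  m2 ⊆ -0-0,0--0,00--
  m3 ⊆ 00-- [E]
  m4 ⊆ 0--0,0-0-
  m6 ⊆ 0--0 [E]
  m8 ⊆ -0-0,-00-
  m9 ⊆ --01,-00-
  m10 ⊆ -0-0 [E]
  m13 ⊆ --01 [E]
E = {--01, -0-0, 0--0, 00--}

4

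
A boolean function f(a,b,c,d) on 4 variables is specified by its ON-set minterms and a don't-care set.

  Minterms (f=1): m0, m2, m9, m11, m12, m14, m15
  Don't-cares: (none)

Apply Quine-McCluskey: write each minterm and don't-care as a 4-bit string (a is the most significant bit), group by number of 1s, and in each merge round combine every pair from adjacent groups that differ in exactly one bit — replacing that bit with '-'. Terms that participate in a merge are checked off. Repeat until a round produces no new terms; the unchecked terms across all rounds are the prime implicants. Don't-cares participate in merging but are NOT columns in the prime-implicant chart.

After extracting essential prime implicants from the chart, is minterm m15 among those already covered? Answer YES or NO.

size-2^0 implicants → 0000(✓)  0010(✓)  1001(✓)  1011(✓)  1100(✓)  1110(✓)  1111(✓)
size-2^1 implicants → 00-0  1-11  10-1  11-0  111-
Unchecked terms (primes): 00-0, 1-11, 10-1, 11-0, 111-
Minterm coverage:
  m0 ⊆ 00-0 [E]
  m2 ⊆ 00-0 [E]
  m9 ⊆ 10-1 [E]
  m11 ⊆ 1-11,10-1
  m12 ⊆ 11-0 [E]
  m14 ⊆ 11-0,111-
  m15 ⊆ 1-11,111-
E = {00-0, 10-1, 11-0}

NO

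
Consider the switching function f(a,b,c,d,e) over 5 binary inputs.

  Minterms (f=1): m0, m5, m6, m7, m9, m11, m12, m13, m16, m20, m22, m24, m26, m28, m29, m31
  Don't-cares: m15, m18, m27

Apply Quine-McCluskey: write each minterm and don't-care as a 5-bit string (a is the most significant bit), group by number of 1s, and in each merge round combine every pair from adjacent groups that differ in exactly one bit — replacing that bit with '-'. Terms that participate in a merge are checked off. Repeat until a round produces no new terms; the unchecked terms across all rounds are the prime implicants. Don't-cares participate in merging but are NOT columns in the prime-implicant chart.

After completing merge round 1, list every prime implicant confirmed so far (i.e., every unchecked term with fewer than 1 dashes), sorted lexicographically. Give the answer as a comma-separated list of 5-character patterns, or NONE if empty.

size-2^0 implicants → 00000(✓)  00101(✓)  00110(✓)  00111(✓)  01001(✓)  01011(✓)  01100(✓)  01101(✓)  01111(✓)  10000(✓)  10010(✓)  10100(✓)  10110(✓)  11000(✓)  11010(✓)  11011(✓)  11100(✓)  11101(✓)  11111(✓)
size-2^1 implicants → -0000  -0110  -1011(✓)  -1100(✓)  -1101(✓)  -1111(✓)  0-101(✓)  0-111(✓)  001-1(✓)  0011-  01-01(✓)  01-11(✓)  010-1(✓)  011-1(✓)  0110-(✓)  1-000(✓)  1-010(✓)  1-100(✓)  10-00(✓)  10-10(✓)  100-0(✓)  101-0(✓)  11-00(✓)  11-11(✓)  110-0(✓)  1101-  111-1(✓)  1110-(✓)
size-2^2 implicants → -1-11  -11-1  -110-  0-1-1  01--1  1--00  1-0-0  10--0
Unchecked terms (primes): -0000, -0110, -1-11, -11-1, -110-, 0-1-1, 0011-, 01--1, 1--00, 1-0-0, 10--0, 1101-

NONE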